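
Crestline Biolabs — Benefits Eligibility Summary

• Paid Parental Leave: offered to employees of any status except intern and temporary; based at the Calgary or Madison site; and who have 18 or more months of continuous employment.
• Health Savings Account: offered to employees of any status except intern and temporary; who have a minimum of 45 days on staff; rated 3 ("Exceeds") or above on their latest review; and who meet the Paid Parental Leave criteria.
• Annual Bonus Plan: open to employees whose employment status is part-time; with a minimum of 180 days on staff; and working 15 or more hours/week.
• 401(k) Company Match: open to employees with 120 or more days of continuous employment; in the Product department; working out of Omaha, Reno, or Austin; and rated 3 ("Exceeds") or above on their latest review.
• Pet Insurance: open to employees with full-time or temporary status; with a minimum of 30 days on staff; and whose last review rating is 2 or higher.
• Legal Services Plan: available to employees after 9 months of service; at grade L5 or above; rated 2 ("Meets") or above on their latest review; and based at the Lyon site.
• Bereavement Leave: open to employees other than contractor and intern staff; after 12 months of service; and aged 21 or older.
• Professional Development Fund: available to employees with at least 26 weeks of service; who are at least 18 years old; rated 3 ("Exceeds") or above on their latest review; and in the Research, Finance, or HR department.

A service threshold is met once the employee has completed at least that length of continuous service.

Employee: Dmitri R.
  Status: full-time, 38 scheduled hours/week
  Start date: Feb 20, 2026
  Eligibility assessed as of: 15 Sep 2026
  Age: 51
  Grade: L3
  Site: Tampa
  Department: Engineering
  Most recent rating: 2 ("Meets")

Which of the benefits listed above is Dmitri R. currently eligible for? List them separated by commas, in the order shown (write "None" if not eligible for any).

Service from Feb 20, 2026 to 15 Sep 2026: 207 days.
Paid Parental Leave — status full-time ✓ (not excluded); site Tampa ✗ (not Calgary or Madison) → not eligible.
Health Savings Account — status full-time ✓ (not excluded); service 207 days ≥ 45 days ✓; rating 2 < 3 ✗ → not eligible.
Annual Bonus Plan — status full-time ✗ (requires part-time) → not eligible.
401(k) Company Match — service 207 days ≥ 120 days ✓; dept Engineering ✗ → not eligible.
Pet Insurance — status full-time ✓; service 207 days ≥ 30 days ✓; rating 2 ≥ 2 ✓ → eligible.
Legal Services Plan — service 207 days < 9 months (≈270 days) ✗ → not eligible.
Bereavement Leave — status full-time ✓ (not excluded); service 207 days < 12 months (≈360 days) ✗ → not eligible.
Professional Development Fund — service 207 days ≥ 26 weeks (≈182 days) ✓; age 51 ≥ 18 ✓; rating 2 < 3 ✗ → not eligible.

Pet Insurance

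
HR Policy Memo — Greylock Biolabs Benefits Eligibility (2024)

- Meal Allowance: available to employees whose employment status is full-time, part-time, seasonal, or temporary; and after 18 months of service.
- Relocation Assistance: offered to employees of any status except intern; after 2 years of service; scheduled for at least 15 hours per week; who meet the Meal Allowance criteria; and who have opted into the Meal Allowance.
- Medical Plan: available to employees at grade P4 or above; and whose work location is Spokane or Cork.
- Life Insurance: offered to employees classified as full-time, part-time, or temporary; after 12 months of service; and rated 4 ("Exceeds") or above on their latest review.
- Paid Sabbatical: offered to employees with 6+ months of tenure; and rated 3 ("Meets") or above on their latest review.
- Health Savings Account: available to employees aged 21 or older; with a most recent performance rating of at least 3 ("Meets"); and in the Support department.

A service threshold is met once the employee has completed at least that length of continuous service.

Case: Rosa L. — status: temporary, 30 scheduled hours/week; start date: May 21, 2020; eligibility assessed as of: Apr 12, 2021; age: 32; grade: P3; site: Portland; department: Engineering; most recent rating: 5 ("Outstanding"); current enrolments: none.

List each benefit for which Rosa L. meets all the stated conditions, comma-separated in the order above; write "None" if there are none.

Paid Sabbatical

Service from May 21, 2020 to Apr 12, 2021: 326 days.
Meal Allowance — status temporary ✓; service 326 days < 18 months (≈540 days) ✗ → not eligible.
Relocation Assistance — status temporary ✓ (not excluded); service 326 days < 2 years (≈730 days) ✗ → not eligible.
Medical Plan — grade P3 < P4 ✗ → not eligible.
Life Insurance — status temporary ✓; service 326 days < 12 months (≈360 days) ✗ → not eligible.
Paid Sabbatical — service 326 days ≥ 6 months (≈180 days) ✓; rating 5 ≥ 3 ✓ → eligible.
Health Savings Account — age 32 ≥ 21 ✓; rating 5 ≥ 3 ✓; dept Engineering ✗ → not eligible.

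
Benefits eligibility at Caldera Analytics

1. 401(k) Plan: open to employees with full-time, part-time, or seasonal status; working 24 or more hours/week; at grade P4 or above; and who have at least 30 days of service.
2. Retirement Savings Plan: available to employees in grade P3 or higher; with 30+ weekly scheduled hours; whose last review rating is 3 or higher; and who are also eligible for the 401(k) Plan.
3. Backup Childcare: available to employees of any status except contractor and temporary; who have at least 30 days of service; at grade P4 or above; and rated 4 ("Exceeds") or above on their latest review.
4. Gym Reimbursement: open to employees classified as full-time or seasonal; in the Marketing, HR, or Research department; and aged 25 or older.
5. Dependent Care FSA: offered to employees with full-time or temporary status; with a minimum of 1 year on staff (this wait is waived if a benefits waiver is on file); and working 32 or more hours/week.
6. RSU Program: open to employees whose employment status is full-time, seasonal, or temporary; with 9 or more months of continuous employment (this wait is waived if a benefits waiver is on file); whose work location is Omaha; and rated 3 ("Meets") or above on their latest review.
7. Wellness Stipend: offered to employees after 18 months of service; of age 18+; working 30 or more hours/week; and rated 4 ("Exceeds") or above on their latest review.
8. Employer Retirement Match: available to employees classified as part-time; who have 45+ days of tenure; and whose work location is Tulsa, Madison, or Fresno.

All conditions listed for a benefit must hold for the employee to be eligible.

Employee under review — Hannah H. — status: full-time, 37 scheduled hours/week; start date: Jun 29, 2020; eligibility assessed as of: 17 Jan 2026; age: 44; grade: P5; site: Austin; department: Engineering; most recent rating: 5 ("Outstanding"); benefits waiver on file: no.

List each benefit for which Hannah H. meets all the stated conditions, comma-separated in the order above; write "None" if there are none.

401(k) Plan, Retirement Savings Plan, Backup Childcare, Dependent Care FSA, Wellness Stipend

Service from Jun 29, 2020 to 17 Jan 2026: 2028 days.
401(k) Plan — status full-time ✓; 37 hrs/wk ≥ 24 ✓; grade P5 ≥ P4 ✓; service 2028 days ≥ 30 days ✓ → eligible.
Retirement Savings Plan — grade P5 ≥ P3 ✓; 37 hrs/wk ≥ 30 ✓; rating 5 ≥ 3 ✓; eligible for 401(k) Plan ✓ → eligible.
Backup Childcare — status full-time ✓ (not excluded); service 2028 days ≥ 30 days ✓; grade P5 ≥ P4 ✓; rating 5 ≥ 4 ✓ → eligible.
Gym Reimbursement — status full-time ✓; dept Engineering ✗ → not eligible.
Dependent Care FSA — status full-time ✓; no waiver, service 2028 days ≥ 1 year (≈365 days) ✓; 37 hrs/wk ≥ 32 ✓ → eligible.
RSU Program — status full-time ✓; no waiver, service 2028 days ≥ 9 months (≈270 days) ✓; site Austin ✗ (not Omaha) → not eligible.
Wellness Stipend — service 2028 days ≥ 18 months (≈540 days) ✓; age 44 ≥ 18 ✓; 37 hrs/wk ≥ 30 ✓; rating 5 ≥ 4 ✓ → eligible.
Employer Retirement Match — status full-time ✗ (requires part-time) → not eligible.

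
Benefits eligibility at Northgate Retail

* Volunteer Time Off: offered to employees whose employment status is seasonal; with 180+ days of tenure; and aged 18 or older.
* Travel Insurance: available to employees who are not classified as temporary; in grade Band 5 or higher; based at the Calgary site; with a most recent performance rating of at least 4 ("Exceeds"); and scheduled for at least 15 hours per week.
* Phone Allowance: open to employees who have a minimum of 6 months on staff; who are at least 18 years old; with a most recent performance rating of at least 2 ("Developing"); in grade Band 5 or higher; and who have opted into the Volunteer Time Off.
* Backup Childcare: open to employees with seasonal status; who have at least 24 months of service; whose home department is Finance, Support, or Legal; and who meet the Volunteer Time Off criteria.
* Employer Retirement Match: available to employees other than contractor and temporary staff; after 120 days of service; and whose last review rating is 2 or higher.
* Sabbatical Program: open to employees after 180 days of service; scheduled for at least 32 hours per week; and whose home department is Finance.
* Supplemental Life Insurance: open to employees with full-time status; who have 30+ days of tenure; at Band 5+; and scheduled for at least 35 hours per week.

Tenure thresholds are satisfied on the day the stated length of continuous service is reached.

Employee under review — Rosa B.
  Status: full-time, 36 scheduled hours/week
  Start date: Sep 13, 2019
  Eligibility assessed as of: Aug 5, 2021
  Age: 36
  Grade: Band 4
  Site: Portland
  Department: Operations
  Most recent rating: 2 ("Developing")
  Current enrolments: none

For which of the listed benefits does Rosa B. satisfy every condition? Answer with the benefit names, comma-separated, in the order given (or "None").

Employer Retirement Match

Service from Sep 13, 2019 to Aug 5, 2021: 692 days.
Volunteer Time Off — status full-time ✗ (requires seasonal) → not eligible.
Travel Insurance — status full-time ✓ (not excluded); grade Band 4 < Band 5 ✗ → not eligible.
Phone Allowance — service 692 days ≥ 6 months (≈180 days) ✓; age 36 ≥ 18 ✓; rating 2 ≥ 2 ✓; grade Band 4 < Band 5 ✗ → not eligible.
Backup Childcare — status full-time ✗ (requires seasonal) → not eligible.
Employer Retirement Match — status full-time ✓ (not excluded); service 692 days ≥ 120 days ✓; rating 2 ≥ 2 ✓ → eligible.
Sabbatical Program — service 692 days ≥ 180 days ✓; 36 hrs/wk ≥ 32 ✓; dept Operations ✗ → not eligible.
Supplemental Life Insurance — status full-time ✓; service 692 days ≥ 30 days ✓; grade Band 4 < Band 5 ✗ → not eligible.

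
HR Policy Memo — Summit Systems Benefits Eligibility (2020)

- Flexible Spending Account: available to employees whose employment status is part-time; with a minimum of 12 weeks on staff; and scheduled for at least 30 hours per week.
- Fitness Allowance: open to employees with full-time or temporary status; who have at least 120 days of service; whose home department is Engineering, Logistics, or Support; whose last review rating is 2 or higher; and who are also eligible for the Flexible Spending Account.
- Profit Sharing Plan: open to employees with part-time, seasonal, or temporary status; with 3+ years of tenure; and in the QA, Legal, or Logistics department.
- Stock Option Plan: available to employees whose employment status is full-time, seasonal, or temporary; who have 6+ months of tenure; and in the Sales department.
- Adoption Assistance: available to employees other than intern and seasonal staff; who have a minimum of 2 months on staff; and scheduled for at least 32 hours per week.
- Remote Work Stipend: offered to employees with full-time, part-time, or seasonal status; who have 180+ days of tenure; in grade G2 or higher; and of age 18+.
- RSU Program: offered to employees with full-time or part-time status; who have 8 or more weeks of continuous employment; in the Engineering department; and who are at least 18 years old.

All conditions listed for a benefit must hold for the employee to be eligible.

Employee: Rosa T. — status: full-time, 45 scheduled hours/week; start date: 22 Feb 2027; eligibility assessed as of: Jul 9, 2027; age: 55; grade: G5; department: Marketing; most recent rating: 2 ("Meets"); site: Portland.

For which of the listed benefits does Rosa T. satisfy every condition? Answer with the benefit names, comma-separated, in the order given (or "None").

Service from 22 Feb 2027 to Jul 9, 2027: 137 days.
Flexible Spending Account — status full-time ✗ (requires part-time) → not eligible.
Fitness Allowance — status full-time ✓; service 137 days ≥ 120 days ✓; dept Marketing ✗ → not eligible.
Profit Sharing Plan — status full-time ✗ (requires part-time, seasonal, or temporary) → not eligible.
Stock Option Plan — status full-time ✓; service 137 days < 6 months (≈180 days) ✗ → not eligible.
Adoption Assistance — status full-time ✓ (not excluded); service 137 days ≥ 2 months (≈60 days) ✓; 45 hrs/wk ≥ 32 ✓ → eligible.
Remote Work Stipend — status full-time ✓; service 137 days < 180 days ✗ → not eligible.
RSU Program — status full-time ✓; service 137 days ≥ 8 weeks (≈56 days) ✓; dept Marketing ✗ → not eligible.

Adoption Assistance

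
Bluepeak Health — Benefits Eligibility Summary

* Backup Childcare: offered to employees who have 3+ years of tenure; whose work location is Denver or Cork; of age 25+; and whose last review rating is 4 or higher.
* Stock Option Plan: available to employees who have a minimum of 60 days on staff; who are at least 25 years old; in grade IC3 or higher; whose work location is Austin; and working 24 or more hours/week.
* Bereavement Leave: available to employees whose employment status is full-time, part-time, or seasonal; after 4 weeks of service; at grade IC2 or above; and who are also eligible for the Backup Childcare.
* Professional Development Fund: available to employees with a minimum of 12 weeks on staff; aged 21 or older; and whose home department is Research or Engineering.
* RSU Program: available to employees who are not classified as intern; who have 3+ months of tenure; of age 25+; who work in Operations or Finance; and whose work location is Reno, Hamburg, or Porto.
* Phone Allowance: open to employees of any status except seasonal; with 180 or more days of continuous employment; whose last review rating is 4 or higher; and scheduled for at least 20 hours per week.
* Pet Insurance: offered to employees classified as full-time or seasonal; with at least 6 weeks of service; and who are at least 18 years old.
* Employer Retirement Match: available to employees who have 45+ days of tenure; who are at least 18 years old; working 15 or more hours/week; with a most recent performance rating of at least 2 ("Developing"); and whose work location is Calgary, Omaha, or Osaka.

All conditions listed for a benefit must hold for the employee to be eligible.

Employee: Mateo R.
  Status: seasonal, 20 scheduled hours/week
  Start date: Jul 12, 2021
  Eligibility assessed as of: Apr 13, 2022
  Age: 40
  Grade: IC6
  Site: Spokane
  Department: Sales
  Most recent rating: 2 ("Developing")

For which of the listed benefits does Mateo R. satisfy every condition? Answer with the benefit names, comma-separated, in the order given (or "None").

Pet Insurance

Service from Jul 12, 2021 to Apr 13, 2022: 275 days.
Backup Childcare — service 275 days < 3 years (≈1095 days) ✗ → not eligible.
Stock Option Plan — service 275 days ≥ 60 days ✓; age 40 ≥ 25 ✓; grade IC6 ≥ IC3 ✓; site Spokane ✗ (not Austin) → not eligible.
Bereavement Leave — status seasonal ✓; service 275 days ≥ 4 weeks (≈28 days) ✓; grade IC6 ≥ IC2 ✓; not eligible for Backup Childcare ✗ → not eligible.
Professional Development Fund — service 275 days ≥ 12 weeks (≈84 days) ✓; age 40 ≥ 21 ✓; dept Sales ✗ → not eligible.
RSU Program — status seasonal ✓ (not excluded); service 275 days ≥ 3 months (≈90 days) ✓; age 40 ≥ 25 ✓; dept Sales ✗ → not eligible.
Phone Allowance — status seasonal ✗ (excluded) → not eligible.
Pet Insurance — status seasonal ✓; service 275 days ≥ 6 weeks (≈42 days) ✓; age 40 ≥ 18 ✓ → eligible.
Employer Retirement Match — service 275 days ≥ 45 days ✓; age 40 ≥ 18 ✓; 20 hrs/wk ≥ 15 ✓; rating 2 ≥ 2 ✓; site Spokane ✗ (not Calgary, Omaha, or Osaka) → not eligible.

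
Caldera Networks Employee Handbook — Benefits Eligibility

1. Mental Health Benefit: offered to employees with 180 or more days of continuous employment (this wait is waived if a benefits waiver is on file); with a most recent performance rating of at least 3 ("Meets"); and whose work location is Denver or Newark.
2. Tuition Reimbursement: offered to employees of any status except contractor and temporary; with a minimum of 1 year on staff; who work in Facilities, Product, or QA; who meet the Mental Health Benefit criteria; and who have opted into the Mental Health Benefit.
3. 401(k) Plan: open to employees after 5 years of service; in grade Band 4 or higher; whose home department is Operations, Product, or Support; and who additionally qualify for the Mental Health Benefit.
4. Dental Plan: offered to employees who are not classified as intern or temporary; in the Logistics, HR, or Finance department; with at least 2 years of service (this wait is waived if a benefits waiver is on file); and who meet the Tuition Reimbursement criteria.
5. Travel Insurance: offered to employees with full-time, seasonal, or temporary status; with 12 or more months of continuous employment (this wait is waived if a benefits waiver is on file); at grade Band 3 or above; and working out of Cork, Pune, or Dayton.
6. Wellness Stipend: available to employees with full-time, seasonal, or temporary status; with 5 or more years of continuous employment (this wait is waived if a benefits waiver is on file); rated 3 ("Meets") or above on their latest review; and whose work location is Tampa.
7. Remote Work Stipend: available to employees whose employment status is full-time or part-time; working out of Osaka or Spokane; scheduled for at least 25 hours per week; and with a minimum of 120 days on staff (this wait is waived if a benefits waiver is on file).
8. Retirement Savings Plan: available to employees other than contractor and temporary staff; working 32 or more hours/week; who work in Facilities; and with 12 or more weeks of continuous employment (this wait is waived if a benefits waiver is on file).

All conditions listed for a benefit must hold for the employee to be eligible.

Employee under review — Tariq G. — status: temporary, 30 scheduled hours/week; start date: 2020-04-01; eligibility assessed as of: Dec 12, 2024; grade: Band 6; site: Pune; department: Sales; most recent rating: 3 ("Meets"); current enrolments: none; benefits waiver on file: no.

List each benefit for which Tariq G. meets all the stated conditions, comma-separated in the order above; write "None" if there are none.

Service from 2020-04-01 to Dec 12, 2024: 1716 days.
Mental Health Benefit — no waiver, service 1716 days ≥ 180 days ✓; rating 3 ≥ 3 ✓; site Pune ✗ (not Denver or Newark) → not eligible.
Tuition Reimbursement — status temporary ✗ (excluded) → not eligible.
401(k) Plan — service 1716 days < 5 years (≈1825 days) ✗ → not eligible.
Dental Plan — status temporary ✗ (excluded) → not eligible.
Travel Insurance — status temporary ✓; no waiver, service 1716 days ≥ 12 months (≈360 days) ✓; grade Band 6 ≥ Band 3 ✓; site Pune ✓ → eligible.
Wellness Stipend — status temporary ✓; no waiver, service 1716 days < 5 years (≈1825 days) ✗ → not eligible.
Remote Work Stipend — status temporary ✗ (requires full-time or part-time) → not eligible.
Retirement Savings Plan — status temporary ✗ (excluded) → not eligible.

Travel Insurance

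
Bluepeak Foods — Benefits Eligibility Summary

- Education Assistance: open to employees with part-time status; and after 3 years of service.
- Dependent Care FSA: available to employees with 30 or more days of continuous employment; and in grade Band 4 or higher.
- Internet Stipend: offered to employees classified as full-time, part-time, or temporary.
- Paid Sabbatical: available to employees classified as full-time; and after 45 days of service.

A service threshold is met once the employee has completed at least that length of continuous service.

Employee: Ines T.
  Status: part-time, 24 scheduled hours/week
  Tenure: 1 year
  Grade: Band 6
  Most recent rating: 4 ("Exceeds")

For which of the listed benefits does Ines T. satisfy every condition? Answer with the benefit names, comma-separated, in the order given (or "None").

Dependent Care FSA, Internet Stipend

Education Assistance — status part-time ✓; service 1 year < 3 years ✗ → not eligible.
Dependent Care FSA — service 1 year ≥ 30 days ✓; grade Band 6 ≥ Band 4 ✓ → eligible.
Internet Stipend — status part-time ✓ → eligible.
Paid Sabbatical — status part-time ✗ (requires full-time) → not eligible.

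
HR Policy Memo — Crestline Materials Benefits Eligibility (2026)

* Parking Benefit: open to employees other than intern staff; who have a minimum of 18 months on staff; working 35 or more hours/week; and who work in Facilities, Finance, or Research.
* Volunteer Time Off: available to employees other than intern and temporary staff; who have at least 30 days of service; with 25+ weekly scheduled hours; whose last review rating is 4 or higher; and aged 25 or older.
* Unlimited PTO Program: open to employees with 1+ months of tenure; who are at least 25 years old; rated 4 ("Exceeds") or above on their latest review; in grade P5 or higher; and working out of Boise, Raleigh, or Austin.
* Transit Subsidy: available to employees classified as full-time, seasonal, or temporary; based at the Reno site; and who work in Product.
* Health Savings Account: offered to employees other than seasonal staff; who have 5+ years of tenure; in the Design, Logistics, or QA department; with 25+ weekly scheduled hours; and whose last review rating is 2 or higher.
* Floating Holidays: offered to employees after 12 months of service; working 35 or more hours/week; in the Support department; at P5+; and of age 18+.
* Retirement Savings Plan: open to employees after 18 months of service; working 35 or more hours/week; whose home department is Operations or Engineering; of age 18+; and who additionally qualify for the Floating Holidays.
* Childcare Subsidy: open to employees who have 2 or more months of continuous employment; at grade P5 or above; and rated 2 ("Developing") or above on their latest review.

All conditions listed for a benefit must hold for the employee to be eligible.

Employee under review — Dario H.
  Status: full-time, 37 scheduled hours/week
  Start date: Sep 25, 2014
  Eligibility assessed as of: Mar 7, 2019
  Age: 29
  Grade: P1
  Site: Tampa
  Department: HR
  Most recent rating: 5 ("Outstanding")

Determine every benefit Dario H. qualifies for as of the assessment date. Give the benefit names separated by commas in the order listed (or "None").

Service from Sep 25, 2014 to Mar 7, 2019: 1624 days.
Parking Benefit — status full-time ✓ (not excluded); service 1624 days ≥ 18 months (≈540 days) ✓; 37 hrs/wk ≥ 35 ✓; dept HR ✗ → not eligible.
Volunteer Time Off — status full-time ✓ (not excluded); service 1624 days ≥ 30 days ✓; 37 hrs/wk ≥ 25 ✓; rating 5 ≥ 4 ✓; age 29 ≥ 25 ✓ → eligible.
Unlimited PTO Program — service 1624 days ≥ 1 month (≈30 days) ✓; age 29 ≥ 25 ✓; rating 5 ≥ 4 ✓; grade P1 < P5 ✗ → not eligible.
Transit Subsidy — status full-time ✓; site Tampa ✗ (not Reno) → not eligible.
Health Savings Account — status full-time ✓ (not excluded); service 1624 days < 5 years (≈1825 days) ✗ → not eligible.
Floating Holidays — service 1624 days ≥ 12 months (≈360 days) ✓; 37 hrs/wk ≥ 35 ✓; dept HR ✗ → not eligible.
Retirement Savings Plan — service 1624 days ≥ 18 months (≈540 days) ✓; 37 hrs/wk ≥ 35 ✓; dept HR ✗ → not eligible.
Childcare Subsidy — service 1624 days ≥ 2 months (≈60 days) ✓; grade P1 < P5 ✗ → not eligible.

Volunteer Time Off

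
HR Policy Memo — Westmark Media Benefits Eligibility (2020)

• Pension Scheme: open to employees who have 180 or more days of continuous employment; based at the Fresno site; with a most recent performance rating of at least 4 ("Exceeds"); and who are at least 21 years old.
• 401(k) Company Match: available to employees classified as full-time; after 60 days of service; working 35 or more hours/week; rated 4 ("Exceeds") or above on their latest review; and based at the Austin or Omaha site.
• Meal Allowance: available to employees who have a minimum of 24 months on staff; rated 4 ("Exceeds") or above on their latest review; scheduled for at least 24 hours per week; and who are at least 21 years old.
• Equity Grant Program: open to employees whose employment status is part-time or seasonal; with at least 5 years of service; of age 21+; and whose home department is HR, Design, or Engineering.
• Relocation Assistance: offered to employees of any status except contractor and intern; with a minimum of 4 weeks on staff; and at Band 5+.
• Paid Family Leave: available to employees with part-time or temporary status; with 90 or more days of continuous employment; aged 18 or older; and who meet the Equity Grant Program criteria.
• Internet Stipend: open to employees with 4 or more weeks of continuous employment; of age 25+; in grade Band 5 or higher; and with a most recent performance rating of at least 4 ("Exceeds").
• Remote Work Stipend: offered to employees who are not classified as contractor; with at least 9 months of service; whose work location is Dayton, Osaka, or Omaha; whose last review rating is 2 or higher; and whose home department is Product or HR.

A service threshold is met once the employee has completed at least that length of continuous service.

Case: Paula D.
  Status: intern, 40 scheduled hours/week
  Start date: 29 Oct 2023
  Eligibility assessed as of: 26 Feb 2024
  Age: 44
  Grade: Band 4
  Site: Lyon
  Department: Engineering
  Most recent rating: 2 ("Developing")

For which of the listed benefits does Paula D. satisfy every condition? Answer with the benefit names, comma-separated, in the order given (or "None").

None

Service from 29 Oct 2023 to 26 Feb 2024: 120 days.
Pension Scheme — service 120 days < 180 days ✗ → not eligible.
401(k) Company Match — status intern ✗ (requires full-time) → not eligible.
Meal Allowance — service 120 days < 24 months (≈720 days) ✗ → not eligible.
Equity Grant Program — status intern ✗ (requires part-time or seasonal) → not eligible.
Relocation Assistance — status intern ✗ (excluded) → not eligible.
Paid Family Leave — status intern ✗ (requires part-time or temporary) → not eligible.
Internet Stipend — service 120 days ≥ 4 weeks (≈28 days) ✓; age 44 ≥ 25 ✓; grade Band 4 < Band 5 ✗ → not eligible.
Remote Work Stipend — status intern ✓ (not excluded); service 120 days < 9 months (≈270 days) ✗ → not eligible.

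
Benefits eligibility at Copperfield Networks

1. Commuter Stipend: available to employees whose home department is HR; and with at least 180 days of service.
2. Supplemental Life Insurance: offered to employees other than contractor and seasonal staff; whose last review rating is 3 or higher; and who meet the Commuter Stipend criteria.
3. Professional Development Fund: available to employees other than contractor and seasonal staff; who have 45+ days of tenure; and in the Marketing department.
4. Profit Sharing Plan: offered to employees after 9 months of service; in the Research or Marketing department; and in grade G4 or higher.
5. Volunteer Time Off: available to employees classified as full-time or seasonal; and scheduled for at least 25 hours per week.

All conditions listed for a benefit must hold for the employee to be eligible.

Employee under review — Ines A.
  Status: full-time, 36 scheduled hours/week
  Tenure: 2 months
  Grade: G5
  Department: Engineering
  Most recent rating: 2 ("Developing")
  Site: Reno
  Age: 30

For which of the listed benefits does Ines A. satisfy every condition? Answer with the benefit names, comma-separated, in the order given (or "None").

Volunteer Time Off

Commuter Stipend — dept Engineering ✗ → not eligible.
Supplemental Life Insurance — status full-time ✓ (not excluded); rating 2 < 3 ✗ → not eligible.
Professional Development Fund — status full-time ✓ (not excluded); service 2 months ≥ 45 days ✓; dept Engineering ✗ → not eligible.
Profit Sharing Plan — service 2 months < 9 months ✗ → not eligible.
Volunteer Time Off — status full-time ✓; 36 hrs/wk ≥ 25 ✓ → eligible.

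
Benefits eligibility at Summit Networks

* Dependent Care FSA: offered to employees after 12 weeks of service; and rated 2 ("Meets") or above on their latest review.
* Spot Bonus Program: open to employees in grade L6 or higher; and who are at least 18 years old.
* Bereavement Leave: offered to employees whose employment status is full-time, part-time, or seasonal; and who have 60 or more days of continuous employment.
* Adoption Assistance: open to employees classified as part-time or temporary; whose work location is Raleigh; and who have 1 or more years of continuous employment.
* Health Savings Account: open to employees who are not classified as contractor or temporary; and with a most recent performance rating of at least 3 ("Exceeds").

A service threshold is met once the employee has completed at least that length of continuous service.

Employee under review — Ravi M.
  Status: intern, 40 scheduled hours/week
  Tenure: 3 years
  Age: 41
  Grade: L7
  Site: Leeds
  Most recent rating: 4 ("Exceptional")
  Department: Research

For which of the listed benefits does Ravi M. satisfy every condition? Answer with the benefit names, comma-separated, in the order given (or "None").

Dependent Care FSA — service 3 years ≥ 12 weeks (≈84 days) ✓; rating 4 ≥ 2 ✓ → eligible.
Spot Bonus Program — grade L7 ≥ L6 ✓; age 41 ≥ 18 ✓ → eligible.
Bereavement Leave — status intern ✗ (requires full-time, part-time, or seasonal) → not eligible.
Adoption Assistance — status intern ✗ (requires part-time or temporary) → not eligible.
Health Savings Account — status intern ✓ (not excluded); rating 4 ≥ 3 ✓ → eligible.

Dependent Care FSA, Spot Bonus Program, Health Savings Account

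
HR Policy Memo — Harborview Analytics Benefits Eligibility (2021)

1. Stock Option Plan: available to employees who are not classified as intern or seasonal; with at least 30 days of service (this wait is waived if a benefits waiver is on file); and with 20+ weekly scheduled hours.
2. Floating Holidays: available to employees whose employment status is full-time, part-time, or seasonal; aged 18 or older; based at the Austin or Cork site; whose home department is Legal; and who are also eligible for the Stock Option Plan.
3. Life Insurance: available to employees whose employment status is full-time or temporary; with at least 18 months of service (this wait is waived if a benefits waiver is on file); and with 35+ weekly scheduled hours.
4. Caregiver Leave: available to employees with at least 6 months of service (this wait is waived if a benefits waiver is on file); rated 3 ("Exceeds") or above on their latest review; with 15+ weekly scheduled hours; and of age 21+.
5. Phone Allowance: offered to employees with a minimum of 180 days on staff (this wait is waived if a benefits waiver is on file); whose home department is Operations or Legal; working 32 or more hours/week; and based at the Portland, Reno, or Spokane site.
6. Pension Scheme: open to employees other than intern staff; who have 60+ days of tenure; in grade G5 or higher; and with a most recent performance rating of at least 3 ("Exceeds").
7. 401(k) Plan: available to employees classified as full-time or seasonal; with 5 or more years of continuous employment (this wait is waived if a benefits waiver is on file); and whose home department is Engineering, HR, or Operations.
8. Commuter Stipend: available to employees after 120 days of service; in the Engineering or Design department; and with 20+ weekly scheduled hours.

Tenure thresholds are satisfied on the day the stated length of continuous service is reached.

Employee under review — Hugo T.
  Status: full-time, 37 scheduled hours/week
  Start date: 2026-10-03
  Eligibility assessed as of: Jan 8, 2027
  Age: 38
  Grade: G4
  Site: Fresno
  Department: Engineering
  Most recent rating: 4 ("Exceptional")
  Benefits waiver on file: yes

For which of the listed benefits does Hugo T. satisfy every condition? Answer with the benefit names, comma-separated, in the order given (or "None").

Service from 2026-10-03 to Jan 8, 2027: 97 days.
Stock Option Plan — status full-time ✓ (not excluded); benefits waiver on file ✓; 37 hrs/wk ≥ 20 ✓ → eligible.
Floating Holidays — status full-time ✓; age 38 ≥ 18 ✓; site Fresno ✗ (not Austin or Cork) → not eligible.
Life Insurance — status full-time ✓; benefits waiver on file ✓; 37 hrs/wk ≥ 35 ✓ → eligible.
Caregiver Leave — benefits waiver on file ✓; rating 4 ≥ 3 ✓; 37 hrs/wk ≥ 15 ✓; age 38 ≥ 21 ✓ → eligible.
Phone Allowance — benefits waiver on file ✓; dept Engineering ✗ → not eligible.
Pension Scheme — status full-time ✓ (not excluded); service 97 days ≥ 60 days ✓; grade G4 < G5 ✗ → not eligible.
401(k) Plan — status full-time ✓; benefits waiver on file ✓; dept Engineering ✓ → eligible.
Commuter Stipend — service 97 days < 120 days ✗ → not eligible.

Stock Option Plan, Life Insurance, Caregiver Leave, 401(k) Plan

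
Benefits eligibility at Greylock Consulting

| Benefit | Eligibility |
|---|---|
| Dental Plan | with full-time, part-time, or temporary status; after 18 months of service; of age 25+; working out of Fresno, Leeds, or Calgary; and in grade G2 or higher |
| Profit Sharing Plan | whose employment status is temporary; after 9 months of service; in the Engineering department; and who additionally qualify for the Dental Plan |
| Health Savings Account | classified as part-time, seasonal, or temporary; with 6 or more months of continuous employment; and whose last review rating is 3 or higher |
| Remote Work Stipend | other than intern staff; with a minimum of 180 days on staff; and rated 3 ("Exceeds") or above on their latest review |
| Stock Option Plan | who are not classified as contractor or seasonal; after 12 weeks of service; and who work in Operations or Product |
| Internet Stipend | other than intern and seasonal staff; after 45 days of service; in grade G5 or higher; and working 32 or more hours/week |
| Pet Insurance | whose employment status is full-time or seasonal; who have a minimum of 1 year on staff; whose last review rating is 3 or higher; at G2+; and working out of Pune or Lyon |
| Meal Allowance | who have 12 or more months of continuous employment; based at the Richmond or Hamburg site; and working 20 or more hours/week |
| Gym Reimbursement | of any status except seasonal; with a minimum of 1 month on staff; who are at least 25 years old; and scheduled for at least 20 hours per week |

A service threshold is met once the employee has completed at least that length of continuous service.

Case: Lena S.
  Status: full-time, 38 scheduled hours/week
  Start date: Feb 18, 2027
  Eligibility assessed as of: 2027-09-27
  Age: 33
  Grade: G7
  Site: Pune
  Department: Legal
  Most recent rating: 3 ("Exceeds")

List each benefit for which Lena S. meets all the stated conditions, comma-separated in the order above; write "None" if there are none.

Remote Work Stipend, Internet Stipend, Gym Reimbursement

Service from Feb 18, 2027 to 2027-09-27: 221 days.
Dental Plan — status full-time ✓; service 221 days < 18 months (≈540 days) ✗ → not eligible.
Profit Sharing Plan — status full-time ✗ (requires temporary) → not eligible.
Health Savings Account — status full-time ✗ (requires part-time, seasonal, or temporary) → not eligible.
Remote Work Stipend — status full-time ✓ (not excluded); service 221 days ≥ 180 days ✓; rating 3 ≥ 3 ✓ → eligible.
Stock Option Plan — status full-time ✓ (not excluded); service 221 days ≥ 12 weeks (≈84 days) ✓; dept Legal ✗ → not eligible.
Internet Stipend — status full-time ✓ (not excluded); service 221 days ≥ 45 days ✓; grade G7 ≥ G5 ✓; 38 hrs/wk ≥ 32 ✓ → eligible.
Pet Insurance — status full-time ✓; service 221 days < 1 year (≈365 days) ✗ → not eligible.
Meal Allowance — service 221 days < 12 months (≈360 days) ✗ → not eligible.
Gym Reimbursement — status full-time ✓ (not excluded); service 221 days ≥ 1 month (≈30 days) ✓; age 33 ≥ 25 ✓; 38 hrs/wk ≥ 20 ✓ → eligible.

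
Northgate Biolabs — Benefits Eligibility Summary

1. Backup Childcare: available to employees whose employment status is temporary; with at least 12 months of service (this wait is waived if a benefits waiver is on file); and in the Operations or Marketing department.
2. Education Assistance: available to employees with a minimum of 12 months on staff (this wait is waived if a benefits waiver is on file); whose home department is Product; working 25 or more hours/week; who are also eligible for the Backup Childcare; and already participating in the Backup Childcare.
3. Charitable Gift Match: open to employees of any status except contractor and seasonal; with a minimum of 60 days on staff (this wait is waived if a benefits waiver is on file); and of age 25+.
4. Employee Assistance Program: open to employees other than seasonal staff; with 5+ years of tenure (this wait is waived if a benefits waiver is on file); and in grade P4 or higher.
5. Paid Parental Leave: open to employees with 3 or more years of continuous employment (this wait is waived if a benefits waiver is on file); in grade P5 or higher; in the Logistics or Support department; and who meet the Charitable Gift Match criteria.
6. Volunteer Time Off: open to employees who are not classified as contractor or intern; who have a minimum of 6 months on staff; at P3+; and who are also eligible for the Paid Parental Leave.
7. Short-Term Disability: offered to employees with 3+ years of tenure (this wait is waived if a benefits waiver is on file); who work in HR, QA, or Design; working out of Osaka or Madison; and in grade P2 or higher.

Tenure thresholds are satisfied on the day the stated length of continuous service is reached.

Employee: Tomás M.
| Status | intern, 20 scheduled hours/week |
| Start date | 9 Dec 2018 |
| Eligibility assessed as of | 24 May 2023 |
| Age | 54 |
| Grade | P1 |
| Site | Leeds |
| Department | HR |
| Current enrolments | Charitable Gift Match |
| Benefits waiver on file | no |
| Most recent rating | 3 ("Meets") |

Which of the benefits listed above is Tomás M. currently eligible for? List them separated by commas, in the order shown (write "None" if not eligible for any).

Service from 9 Dec 2018 to 24 May 2023: 1627 days.
Backup Childcare — status intern ✗ (requires temporary) → not eligible.
Education Assistance — no waiver, service 1627 days ≥ 12 months (≈360 days) ✓; dept HR ✗ → not eligible.
Charitable Gift Match — status intern ✓ (not excluded); no waiver, service 1627 days ≥ 60 days ✓; age 54 ≥ 25 ✓ → eligible.
Employee Assistance Program — status intern ✓ (not excluded); no waiver, service 1627 days < 5 years (≈1825 days) ✗ → not eligible.
Paid Parental Leave — no waiver, service 1627 days ≥ 3 years (≈1095 days) ✓; grade P1 < P5 ✗ → not eligible.
Volunteer Time Off — status intern ✗ (excluded) → not eligible.
Short-Term Disability — no waiver, service 1627 days ≥ 3 years (≈1095 days) ✓; dept HR ✓; site Leeds ✗ (not Osaka or Madison) → not eligible.

Charitable Gift Match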